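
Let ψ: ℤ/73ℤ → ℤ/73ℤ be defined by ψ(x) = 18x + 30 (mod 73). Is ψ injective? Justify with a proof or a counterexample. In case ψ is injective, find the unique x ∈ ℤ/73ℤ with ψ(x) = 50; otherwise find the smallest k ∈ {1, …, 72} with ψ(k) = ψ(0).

66

If ψ(x_1) = ψ(x_2), then 18x_1 ≡ 18x_2 (mod 73). Because gcd(18, 73) = 1, we may cancel 18 to get x_1 ≡ x_2 (mod 73).
Hence ψ is injective.
We now compute 18⁻¹ mod 73 explicitly. Euclid's algorithm: 73 = 4·18 + 1; back-substituting gives 1 = 69·18 − 17·73, so 18⁻¹ ≡ 69 (mod 73).
Since ψ is injective, we compute ψ⁻¹(50): solve 18x + 30 ≡ 50 (mod 73), i.e. 18x ≡ 20 (mod 73).
Multiplying by 18⁻¹ = 69 gives x ≡ 69·20 = 1380 = 18·73 + 66 ≡ 66 (mod 73).
Check: ψ(66) = 18·66 + 30 = 1218 = 16·73 + 50 ≡ 50 (mod 73).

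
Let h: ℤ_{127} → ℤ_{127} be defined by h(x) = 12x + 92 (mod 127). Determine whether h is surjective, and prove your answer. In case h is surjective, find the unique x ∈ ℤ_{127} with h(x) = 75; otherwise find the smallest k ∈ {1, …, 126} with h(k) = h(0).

115

By definition, h is surjective if every y in the codomain equals h(x) for some x in the domain.
Since gcd(12, 127) = 1, 12 is invertible modulo 127. Euclid's algorithm: 127 = 10·12 + 7, 12 = 1·7 + 5, 7 = 1·5 + 2, 5 = 2·2 + 1; back-substituting gives 1 = 53·12 − 5·127, so 12⁻¹ ≡ 53 (mod 127).
For any y ∈ ℤ_{127}, x = 53(y − 92) mod 127 satisfies h(x) = 12·53(y − 92) + 92 ≡ y (since 12·53 ≡ 1 mod 127). So every y has a preimage.
So h is surjective.
Since h is surjective, we find h⁻¹(75): we need 12x ≡ 75 − 92 ≡ 110 (mod 127). Using 12⁻¹ = 53: x ≡ 53·110 = 5830 = 45·127 + 115, so x = 115.
Check: h(115) = 12·115 + 92 = 1472 = 11·127 + 75 ≡ 75 (mod 127).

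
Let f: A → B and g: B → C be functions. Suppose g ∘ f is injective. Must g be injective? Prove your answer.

not injective

No. Take A = {0, 1}, B = {0, 1, 2}, C = {0, 1, 2}, f(a) = a for each a ∈ A, and g(b) = 1 if b ∈ {1, 2} else g(b) = b.
Then g ∘ f = f is injective (A ⊂ B and f is the inclusion), but g(1) = g(2) = 1 with 1 ≠ 2, so g is not injective.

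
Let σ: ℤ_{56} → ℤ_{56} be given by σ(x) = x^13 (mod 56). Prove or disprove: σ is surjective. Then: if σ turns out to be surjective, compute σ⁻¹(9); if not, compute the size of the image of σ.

σ(0) = 0^13 = 0.
σ(14): Repeated squaring mod 56: 14^1 ≡ 14, 14^2 ≡ 14² = 196 ≡ 28, 14^4 ≡ 28² = 784 ≡ 0, 14^8 ≡ 0² = 0. Since 13 = 8 + 4 + 1, 14^13 ≡ 0·0·14: 0·0 = 0, then 0·14 = 0. So 14^13 ≡ 0 (mod 56).
So σ(0) = σ(14) = 0 while 0 ≠ 14, hence σ is not injective.
A non-injective map from the 56-element set ℤ_{56} to itself takes at most 55 distinct values, so it cannot be surjective. Thus σ is not surjective.
Since σ is not surjective, we determine |image(σ)|. Computing x^13 mod 56 for each x (by repeated squaring, reducing mod 56 at every step), the values σ(0), σ(1), …, σ(55) are: 0, 1, 16, 3, 32, 5, 48, 7, 8, 9, 24, 11, 40, 13, 0, 15, 16, 17, 32, 19, 48, 21, 8, 23, 24, 25, 40, 27, 0, 29, 16, 31, 32, 33, 48, 35, 8, 37, 24, 39, 40, 41, 0, 43, 16, 45, 32, 47, 48, 49, 8, 51, 24, 53, 40, 55.
The distinct values are {0, 1, 3, 5, 7, 8, 9, 11, 13, 15, 16, 17, 19, 21, 23, 24, 25, 27, 29, 31, 32, 33, 35, 37, 39, 40, 41, 43, 45, 47, 48, 49, 51, 53, 55}; there are 35 of them.

35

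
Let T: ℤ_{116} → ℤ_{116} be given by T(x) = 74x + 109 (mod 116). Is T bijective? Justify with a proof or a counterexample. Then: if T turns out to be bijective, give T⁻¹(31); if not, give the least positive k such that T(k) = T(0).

58

Recall that T is injective if T(u) = T(v) implies u = v.
We have gcd(74, 116) = 2 > 1. Taking u = 0 and v = 58: T(0) = 109 and T(58) = 74·58 + 109 = 4401 ≡ 109 (mod 116).
So T(0) = T(58) while 0 ≠ 58, thus T is not injective, hence not bijective.
Since T is not bijective, we find the least positive k with T(k) = T(0): this means 74k ≡ 0 (mod 116), i.e. 116 ∣ 74k. Since gcd(74, 116) = 2, dividing through by 2 this holds exactly when 58 ∣ 37k, and as gcd(37, 58) = 1, exactly when 58 ∣ k.
The smallest positive such k is 58.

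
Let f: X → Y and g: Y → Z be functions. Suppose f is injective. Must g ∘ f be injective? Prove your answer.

No. Take X = Y = Z = {1, 2}, f = identity (injective), and g(x) = 1 for every x.
Then (g ∘ f)(1) = 1 = (g ∘ f)(2) with 1 ≠ 2, so g ∘ f is not injective.

not injective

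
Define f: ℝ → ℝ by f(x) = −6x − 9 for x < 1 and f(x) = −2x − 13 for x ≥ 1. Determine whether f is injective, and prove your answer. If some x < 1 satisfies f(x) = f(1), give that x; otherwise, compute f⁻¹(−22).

9/2

Both pieces are strictly decreasing (slopes −6 and −2), so each is injective on its own interval.
The left piece maps (−∞, 1) onto (−15, ∞); the right piece maps [1, ∞) onto (−∞, −15].
These images are disjoint, so no value is attained by both pieces. Thus f is injective.
Because the two images are disjoint, no x < 1 has f(x) = f(1), so we compute f⁻¹(−22): −22 lies in (−∞, −15], so solve −2x − 13 = −22: x = (−22 + 13)/(−2) = 9/2.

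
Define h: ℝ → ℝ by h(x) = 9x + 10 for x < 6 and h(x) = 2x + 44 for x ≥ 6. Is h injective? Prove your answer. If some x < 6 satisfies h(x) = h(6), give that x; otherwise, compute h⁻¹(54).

46/9

Both pieces are strictly increasing (slopes 9 and 2), so each is injective on its own interval.
The left piece maps (−∞, 6) onto (−∞, 64); the right piece maps [6, ∞) onto [56, ∞).
These images overlap. In particular h(6) = 56 (right piece), and solving 9x + 10 = 56 on the left piece gives x = 46/9 < 6.
So h(46/9) = h(6) with 46/9 ≠ 6, and h is not injective. This x = 46/9 is the requested value below 6.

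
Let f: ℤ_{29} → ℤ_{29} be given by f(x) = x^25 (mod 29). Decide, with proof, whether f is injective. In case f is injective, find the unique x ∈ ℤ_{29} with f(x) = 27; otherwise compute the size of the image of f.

Since 29 is prime, the nonzero elements of ℤ_{29} form a cyclic group of order 28.
As gcd(25, 28) = 1, raising to the 25th power is a bijection on this group: if a^25 ≡ b^25 then (ab^{−1})^25 = 1, and the only element of order dividing gcd(25, 28) = 1 is 1, so a = b.
With f(0) = 0 this makes f injective on all of ℤ_{29}, hence bijective (finite equal-size domain and codomain). In particular f is injective.
Since f is injective, we find the preimage of 27. The inverse of x ↦ x^25 on (ℤ_{29})^× is x ↦ x^9, because 25·9 = 225 = 8·28 + 1 ≡ 1 (mod 28) and x^{28} = 1 for x ≠ 0 (Fermat). So f⁻¹(27) = 27^9 mod 29.
Repeated squaring mod 29: 27^1 ≡ 27, 27^2 ≡ 27² = 729 ≡ 4, 27^4 ≡ 4² = 16, 27^8 ≡ 16² = 256 ≡ 24. Since 9 = 8 + 1, 27^9 ≡ 24·27: 24·27 = 648 ≡ 10. So 27^9 ≡ 10 (mod 29).
Hence f⁻¹(27) = 10.

10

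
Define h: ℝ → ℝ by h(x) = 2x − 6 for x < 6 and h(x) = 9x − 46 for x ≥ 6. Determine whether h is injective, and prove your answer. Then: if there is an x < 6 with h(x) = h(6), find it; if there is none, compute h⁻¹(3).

Both pieces are strictly increasing (slopes 2 and 9), so each is injective on its own interval.
The left piece maps (−∞, 6) onto (−∞, 6); the right piece maps [6, ∞) onto [8, ∞).
These images are disjoint, so no value is attained by both pieces. Thus h is injective.
Because the two images are disjoint, no x < 6 has h(x) = h(6), so we compute h⁻¹(3): 3 lies in (−∞, 6), so solve 2x − 6 = 3: x = (3 + 6)/2 = 9/2.

9/2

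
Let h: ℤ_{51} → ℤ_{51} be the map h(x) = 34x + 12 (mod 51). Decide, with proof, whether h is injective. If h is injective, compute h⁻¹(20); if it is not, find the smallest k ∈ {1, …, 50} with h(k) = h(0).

We have gcd(34, 51) = 17 > 1. Taking x_1 = 0 and x_2 = 3: h(0) = 12 and h(3) = 34·3 + 12 = 114 ≡ 12 (mod 51).
So h(0) = h(3) while 0 ≠ 3, hence h is not injective.
Since h is not injective, we find the least positive k with h(k) = h(0): this means 34k ≡ 0 (mod 51), i.e. 51 ∣ 34k. Since gcd(34, 51) = 17, dividing through by 17 this holds exactly when 3 ∣ 2k, and as gcd(2, 3) = 1, exactly when 3 ∣ k.
The smallest positive such k is 3.

3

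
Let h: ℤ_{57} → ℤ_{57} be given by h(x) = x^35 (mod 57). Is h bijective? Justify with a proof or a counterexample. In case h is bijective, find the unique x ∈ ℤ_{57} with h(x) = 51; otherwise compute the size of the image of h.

Computing x^35 mod 57 for each x (by repeated squaring, reducing mod 57 at every step), the values h(0), h(1), …, h(56) are: 0, 1, 29, 51, 43, 23, 54, 49, 50, 36, 40, 26, 27, 22, 53, 33, 25, 47, 18, 19, 20, 48, 13, 5, 42, 16, 11, 12, 55, 2, 45, 46, 41, 15, 52, 44, 9, 37, 38, 39, 10, 32, 24, 4, 35, 30, 31, 17, 21, 7, 8, 3, 34, 14, 6, 28, 56.
Every element of ℤ_{57} appears exactly once in this list, so h is a bijection, and in particular bijective.
Since h is bijective, we read off the preimage of 51 from the same table: h(3) = 51, so h⁻¹(51) = 3.

3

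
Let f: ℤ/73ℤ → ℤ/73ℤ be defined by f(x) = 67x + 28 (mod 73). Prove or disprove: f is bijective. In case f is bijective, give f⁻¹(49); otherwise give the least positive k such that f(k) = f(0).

If f(x_1) = f(x_2), then 67x_1 ≡ 67x_2 (mod 73). Because gcd(67, 73) = 1, we may cancel 67 to get x_1 ≡ x_2 (mod 73).
We now compute 67⁻¹ mod 73 explicitly. Euclid's algorithm: 73 = 1·67 + 6, 67 = 11·6 + 1; back-substituting gives 1 = 12·67 − 11·73, so 67⁻¹ ≡ 12 (mod 73).
For any y ∈ ℤ/73ℤ, x = 12(y − 28) mod 73 satisfies f(x) = 67·12(y − 28) + 28 ≡ y (since 67·12 ≡ 1 mod 73). So every y has a preimage.
So f is bijective.
Since f is bijective, we compute f⁻¹(49): solve 67x + 28 ≡ 49 (mod 73), i.e. 67x ≡ 21 (mod 73).
Multiplying by 67⁻¹ = 12 gives x ≡ 12·21 = 252 = 3·73 + 33 ≡ 33 (mod 73).
Check: f(33) = 67·33 + 28 = 2239 = 30·73 + 49 ≡ 49 (mod 73).

33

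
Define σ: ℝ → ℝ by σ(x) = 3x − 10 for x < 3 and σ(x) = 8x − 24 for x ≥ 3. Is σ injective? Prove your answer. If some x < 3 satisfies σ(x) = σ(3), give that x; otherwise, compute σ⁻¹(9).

Both pieces are strictly increasing (slopes 3 and 8), so each is injective on its own interval.
The left piece maps (−∞, 3) onto (−∞, −1); the right piece maps [3, ∞) onto [0, ∞).
These images are disjoint, so no value is attained by both pieces. Therefore σ is injective.
Because the two images are disjoint, no x < 3 has σ(x) = σ(3), so we compute σ⁻¹(9): 9 lies in [0, ∞), so solve 8x − 24 = 9: x = (9 + 24)/8 = 33/8.

33/8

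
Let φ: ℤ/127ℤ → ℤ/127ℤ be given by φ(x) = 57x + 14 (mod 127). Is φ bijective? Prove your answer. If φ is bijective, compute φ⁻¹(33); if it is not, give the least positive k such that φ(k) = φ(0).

Recall that φ is injective when φ(s) = φ(t) forces s = t.
Suppose φ(s) = φ(t) in ℤ/127ℤ. Then 57s + 14 ≡ 57t + 14 (mod 127), therefore 57(s − t) ≡ 0 (mod 127).
Since gcd(57, 127) = 1, 57 is invertible modulo 127, therefore s − t ≡ 0 (mod 127), i.e. s = t.
We now compute 57⁻¹ mod 127 explicitly. Euclid's algorithm: 127 = 2·57 + 13, 57 = 4·13 + 5, 13 = 2·5 + 3, 5 = 1·3 + 2, 3 = 1·2 + 1; back-substituting gives 1 = 78·57 − 35·127, so 57⁻¹ ≡ 78 (mod 127).
Then y ↦ 78(y − 14) is a two-sided inverse to φ, so every y ∈ ℤ/127ℤ has a preimage.
Thus φ is bijective.
Since φ is bijective, we find φ⁻¹(33): we need 57x ≡ 33 − 14 ≡ 19 (mod 127). Using 57⁻¹ = 78: x ≡ 78·19 = 1482 = 11·127 + 85, so x = 85.
Check: φ(85) = 57·85 + 14 = 4859 = 38·127 + 33 ≡ 33 (mod 127).

85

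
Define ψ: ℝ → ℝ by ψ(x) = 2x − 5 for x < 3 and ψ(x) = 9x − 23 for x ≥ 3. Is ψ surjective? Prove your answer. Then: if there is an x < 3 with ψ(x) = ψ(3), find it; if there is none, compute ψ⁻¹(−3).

1

Both pieces are strictly increasing (slopes 2 and 9), so each is injective on its own interval.
The left piece maps (−∞, 3) onto (−∞, 1); the right piece maps [3, ∞) onto [4, ∞).
The union (−∞, 1) ∪ [4, ∞) omits the interval between 1 and 4; in particular 1 has no preimage. So ψ is not surjective.
Because the two images are disjoint, no x < 3 has ψ(x) = ψ(3), so we compute ψ⁻¹(−3): −3 lies in (−∞, 1), so solve 2x − 5 = −3: x = (−3 + 5)/2 = 1.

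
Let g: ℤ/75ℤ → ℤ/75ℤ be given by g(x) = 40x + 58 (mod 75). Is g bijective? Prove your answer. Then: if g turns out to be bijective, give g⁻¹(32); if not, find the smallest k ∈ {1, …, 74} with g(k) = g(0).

We have gcd(40, 75) = 5 > 1. Taking a = 0 and b = 15: g(0) = 58 and g(15) = 40·15 + 58 = 658 ≡ 58 (mod 75).
So g(0) = g(15) while 0 ≠ 15, therefore g is not injective, hence not bijective.
Since g is not bijective, we find the least positive k with g(k) = g(0): this means 40k ≡ 0 (mod 75), i.e. 75 ∣ 40k. Since gcd(40, 75) = 5, dividing through by 5 this holds exactly when 15 ∣ 8k, and as gcd(8, 15) = 1, exactly when 15 ∣ k.
The smallest positive such k is 15.

15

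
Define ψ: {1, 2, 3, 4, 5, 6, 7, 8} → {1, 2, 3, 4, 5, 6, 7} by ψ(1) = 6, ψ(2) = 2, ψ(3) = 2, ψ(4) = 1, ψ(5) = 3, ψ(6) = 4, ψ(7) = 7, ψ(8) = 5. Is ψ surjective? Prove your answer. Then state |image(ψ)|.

7

Every element of the codomain has a preimage: 1 = ψ(4), 2 = ψ(2), 3 = ψ(5), 4 = ψ(6), 5 = ψ(8), 6 = ψ(1), 7 = ψ(7).
So ψ is surjective.
The image of ψ is {1, 2, 3, 4, 5, 6, 7}, which has 7 elements.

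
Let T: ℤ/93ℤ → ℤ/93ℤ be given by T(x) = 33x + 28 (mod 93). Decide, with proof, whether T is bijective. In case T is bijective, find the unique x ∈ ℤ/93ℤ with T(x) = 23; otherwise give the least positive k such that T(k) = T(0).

By definition, T is injective when T(s) = T(t) forces s = t.
We have gcd(33, 93) = 3 > 1. Taking s = 0 and t = 31: T(0) = 28 and T(31) = 33·31 + 28 = 1051 ≡ 28 (mod 93).
So T(0) = T(31) while 0 ≠ 31, so T is not injective, hence not bijective.
Since T is not bijective, we find the least positive k with T(k) = T(0): this means 33k ≡ 0 (mod 93), i.e. 93 ∣ 33k. Since gcd(33, 93) = 3, dividing through by 3 this holds exactly when 31 ∣ 11k, and as gcd(11, 31) = 1, exactly when 31 ∣ k.
The smallest positive such k is 31.

31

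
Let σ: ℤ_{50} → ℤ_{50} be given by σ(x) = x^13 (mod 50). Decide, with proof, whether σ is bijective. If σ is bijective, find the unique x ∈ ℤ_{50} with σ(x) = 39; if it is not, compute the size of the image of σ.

σ(0) = 0^13 = 0.
σ(10): Repeated squaring mod 50: 10^1 ≡ 10, 10^2 ≡ 10² = 100 ≡ 0, 10^4 ≡ 0² = 0, 10^8 ≡ 0² = 0. Since 13 = 8 + 4 + 1, 10^13 ≡ 0·0·10: 0·0 = 0, then 0·10 = 0. So 10^13 ≡ 0 (mod 50).
So σ(0) = σ(10) = 0 while 0 ≠ 10, hence σ is not injective, hence not bijective.
Since σ is not bijective, we determine |image(σ)|. Computing x^13 mod 50 for each x (by repeated squaring, reducing mod 50 at every step), the values σ(0), σ(1), …, σ(49) are: 0, 1, 42, 23, 14, 25, 16, 7, 38, 29, 0, 31, 22, 3, 44, 25, 46, 37, 18, 9, 0, 11, 2, 33, 24, 25, 26, 17, 48, 39, 0, 41, 32, 13, 4, 25, 6, 47, 28, 19, 0, 21, 12, 43, 34, 25, 36, 27, 8, 49.
The distinct values are {0, 1, 2, 3, 4, 6, 7, 8, 9, 11, 12, 13, 14, 16, 17, 18, 19, 21, 22, 23, 24, 25, 26, 27, 28, 29, 31, 32, 33, 34, 36, 37, 38, 39, 41, 42, 43, 44, 46, 47, 48, 49}; there are 42 of them.

42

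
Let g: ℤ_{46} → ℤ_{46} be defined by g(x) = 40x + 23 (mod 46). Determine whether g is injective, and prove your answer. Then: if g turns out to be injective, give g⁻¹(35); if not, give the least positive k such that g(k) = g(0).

23

We have gcd(40, 46) = 2 > 1. Taking x_1 = 0 and x_2 = 23: g(0) = 23 and g(23) = 40·23 + 23 = 943 ≡ 23 (mod 46).
So g(0) = g(23) while 0 ≠ 23, therefore g is not injective.
Since g is not injective, we find the least positive k with g(k) = g(0): this means 40k ≡ 0 (mod 46), i.e. 46 ∣ 40k. Since gcd(40, 46) = 2, dividing through by 2 this holds exactly when 23 ∣ 20k, and as gcd(20, 23) = 1, exactly when 23 ∣ k.
The smallest positive such k is 23.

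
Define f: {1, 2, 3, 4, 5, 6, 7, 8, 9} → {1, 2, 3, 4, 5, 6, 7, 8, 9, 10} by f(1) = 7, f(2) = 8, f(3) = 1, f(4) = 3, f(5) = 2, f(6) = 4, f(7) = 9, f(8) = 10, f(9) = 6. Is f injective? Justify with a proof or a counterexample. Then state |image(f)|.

9

The values f(1), …, f(9) are 7, 8, 1, 3, 2, 4, 9, 10, 6 — all distinct.
So f(u) = f(v) only when u = v, and f is injective.
The image of f is {1, 2, 3, 4, 6, 7, 8, 9, 10}, which has 9 elements.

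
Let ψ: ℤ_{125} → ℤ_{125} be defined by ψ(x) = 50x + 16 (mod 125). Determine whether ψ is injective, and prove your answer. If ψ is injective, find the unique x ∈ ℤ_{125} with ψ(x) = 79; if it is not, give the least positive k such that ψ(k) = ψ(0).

5

Recall: injectivity means: for all s, t in the domain, ψ(s) = ψ(t) implies s = t.
We have gcd(50, 125) = 25 > 1. Taking s = 0 and t = 5: ψ(0) = 16 and ψ(5) = 50·5 + 16 = 266 ≡ 16 (mod 125).
So ψ(0) = ψ(5) while 0 ≠ 5, so ψ is not injective.
Since ψ is not injective, we find the least positive k with ψ(k) = ψ(0): this means 50k ≡ 0 (mod 125), i.e. 125 ∣ 50k. Since gcd(50, 125) = 25, dividing through by 25 this holds exactly when 5 ∣ 2k, and as gcd(2, 5) = 1, exactly when 5 ∣ k.
The smallest positive such k is 5.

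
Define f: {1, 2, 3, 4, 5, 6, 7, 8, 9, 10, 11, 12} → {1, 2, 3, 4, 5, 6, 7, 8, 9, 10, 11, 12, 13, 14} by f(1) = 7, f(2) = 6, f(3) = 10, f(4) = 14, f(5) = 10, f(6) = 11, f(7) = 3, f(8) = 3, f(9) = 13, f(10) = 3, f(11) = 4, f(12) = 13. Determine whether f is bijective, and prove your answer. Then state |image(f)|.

8

f(3) = 10 = f(5) with 3 ≠ 5, so f is not injective, hence not bijective.
The image of f is {3, 4, 6, 7, 10, 11, 13, 14}, which has 8 elements.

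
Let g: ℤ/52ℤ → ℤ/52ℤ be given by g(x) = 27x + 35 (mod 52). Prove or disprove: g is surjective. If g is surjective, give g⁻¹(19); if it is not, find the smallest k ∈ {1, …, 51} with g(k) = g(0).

36

Since gcd(27, 52) = 1, 27 is invertible modulo 52. Euclid's algorithm: 52 = 1·27 + 25, 27 = 1·25 + 2, 25 = 12·2 + 1; back-substituting gives 1 = 27·27 − 14·52, so 27⁻¹ ≡ 27 (mod 52).
For any y ∈ ℤ/52ℤ, x = 27(y − 35) mod 52 satisfies g(x) = 27·27(y − 35) + 35 ≡ y (since 27·27 ≡ 1 mod 52). So every y has a preimage.
So g is surjective.
Since g is surjective, we find g⁻¹(19): we need 27x ≡ 19 − 35 ≡ 36 (mod 52). Using 27⁻¹ = 27: x ≡ 27·36 = 972 = 18·52 + 36, so x = 36.
Check: g(36) = 27·36 + 35 = 1007 = 19·52 + 19 ≡ 19 (mod 52).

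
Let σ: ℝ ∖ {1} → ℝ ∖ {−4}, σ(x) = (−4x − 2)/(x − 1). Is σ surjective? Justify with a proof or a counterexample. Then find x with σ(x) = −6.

For any y ≠ −4, solving y(x − 1) = −4x − 2 for x gives a well-defined x ≠ 1. So σ is surjective.
Solving σ(x) = −6: cross-multiplying gives −4x − 2 = −6(x − 1), which rearranges to 2x = 8, so x = 4.

4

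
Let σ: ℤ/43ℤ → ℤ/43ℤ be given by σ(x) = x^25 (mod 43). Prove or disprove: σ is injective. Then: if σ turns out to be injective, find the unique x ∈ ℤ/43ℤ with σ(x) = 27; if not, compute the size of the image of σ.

2

Since 43 is prime, the nonzero elements of ℤ/43ℤ form a cyclic group of order 42.
As gcd(25, 42) = 1, raising to the 25th power is a bijection on this group: if x_1^25 ≡ x_2^25 then (x_1x_2^{−1})^25 = 1, and the only element of order dividing gcd(25, 42) = 1 is 1, so x_1 = x_2.
With σ(0) = 0 this makes σ injective on all of ℤ/43ℤ, hence bijective (finite equal-size domain and codomain). In particular σ is injective.
Since σ is injective, we find the preimage of 27. The inverse of x ↦ x^25 on (ℤ/43ℤ)^× is x ↦ x^37, because 25·37 = 925 = 22·42 + 1 ≡ 1 (mod 42) and x^{42} = 1 for x ≠ 0 (Fermat). So σ⁻¹(27) = 27^37 mod 43.
Repeated squaring mod 43: 27^1 ≡ 27, 27^2 ≡ 27² = 729 ≡ 41, 27^4 ≡ 41² = 1681 ≡ 4, 27^8 ≡ 4² = 16, 27^16 ≡ 16² = 256 ≡ 41, 27^32 ≡ 41² = 1681 ≡ 4. Since 37 = 32 + 4 + 1, 27^37 ≡ 4·4·27: 4·4 = 16, then 16·27 = 432 ≡ 2. So 27^37 ≡ 2 (mod 43).
Hence σ⁻¹(27) = 2.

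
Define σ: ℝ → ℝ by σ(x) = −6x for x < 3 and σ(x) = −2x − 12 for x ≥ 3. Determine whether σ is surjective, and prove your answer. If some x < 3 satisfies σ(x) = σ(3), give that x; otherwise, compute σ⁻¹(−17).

Both pieces are strictly decreasing (slopes −6 and −2), so each is injective on its own interval.
The left piece maps (−∞, 3) onto (−18, ∞); the right piece maps [3, ∞) onto (−∞, −18].
These images together cover ℝ, so σ is surjective.
Because the two images are disjoint, no x < 3 has σ(x) = σ(3), so we compute σ⁻¹(−17): −17 lies in (−18, ∞), so solve −6x = −17: x = (−17 − 0)/(−6) = 17/6.

17/6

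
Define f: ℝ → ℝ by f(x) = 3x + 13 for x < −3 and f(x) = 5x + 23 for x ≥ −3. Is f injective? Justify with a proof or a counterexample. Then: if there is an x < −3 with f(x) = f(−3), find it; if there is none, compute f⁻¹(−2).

-5

Both pieces are strictly increasing (slopes 3 and 5), so each is injective on its own interval.
The left piece maps (−∞, −3) onto (−∞, 4); the right piece maps [−3, ∞) onto [8, ∞).
These images are disjoint, so no value is attained by both pieces. Therefore f is injective.
Because the two images are disjoint, no x < −3 has f(x) = f(−3), so we compute f⁻¹(−2): −2 lies in (−∞, 4), so solve 3x + 13 = −2: x = (−2 − 13)/3 = −5.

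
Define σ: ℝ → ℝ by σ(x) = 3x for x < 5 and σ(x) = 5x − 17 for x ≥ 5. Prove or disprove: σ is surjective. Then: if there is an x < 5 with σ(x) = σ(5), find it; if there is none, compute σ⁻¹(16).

8/3

Both pieces are strictly increasing (slopes 3 and 5), so each is injective on its own interval.
The left piece maps (−∞, 5) onto (−∞, 15); the right piece maps [5, ∞) onto [8, ∞).
The union (−∞, 15) ∪ [8, ∞) covers ℝ, so σ is surjective.
For the follow-up: the images overlap, so an x < 5 with σ(x) = σ(5) exists. σ(5) = 8; solving 3x = 8 for x < 5 gives x = (8 − 0)/3 = 8/3.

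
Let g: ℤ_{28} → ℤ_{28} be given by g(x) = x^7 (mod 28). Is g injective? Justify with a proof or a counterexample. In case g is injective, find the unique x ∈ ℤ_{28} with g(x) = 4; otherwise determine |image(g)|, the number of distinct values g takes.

g(0) = 0^7 = 0.
g(14): Repeated squaring mod 28: 14^1 ≡ 14, 14^2 ≡ 14² = 196 ≡ 0, 14^4 ≡ 0² = 0. Since 7 = 4 + 2 + 1, 14^7 ≡ 0·0·14: 0·0 = 0, then 0·14 = 0. So 14^7 ≡ 0 (mod 28).
So g(0) = g(14) = 0 while 0 ≠ 14, hence g is not injective.
Since g is not injective, we determine |image(g)|. Computing x^7 mod 28 for each x (by repeated squaring, reducing mod 28 at every step), the values g(0), g(1), …, g(27) are: 0, 1, 16, 3, 4, 5, 20, 7, 8, 9, 24, 11, 12, 13, 0, 15, 16, 17, 4, 19, 20, 21, 8, 23, 24, 25, 12, 27.
The distinct values are {0, 1, 3, 4, 5, 7, 8, 9, 11, 12, 13, 15, 16, 17, 19, 20, 21, 23, 24, 25, 27}; there are 21 of them.

21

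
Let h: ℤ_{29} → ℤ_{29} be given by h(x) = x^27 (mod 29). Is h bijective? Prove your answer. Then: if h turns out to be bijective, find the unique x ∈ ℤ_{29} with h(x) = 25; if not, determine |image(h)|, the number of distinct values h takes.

Since 29 is prime, the nonzero elements of ℤ_{29} form a cyclic group of order 28.
As gcd(27, 28) = 1, raising to the 27th power is a bijection on this group: if s^27 ≡ t^27 then (st^{−1})^27 = 1, and the only element of order dividing gcd(27, 28) = 1 is 1, so s = t.
With h(0) = 0 this makes h injective on all of ℤ_{29}, hence bijective (finite equal-size domain and codomain). In particular h is bijective.
Since h is bijective, we find the preimage of 25. The inverse of x ↦ x^27 on (ℤ_{29})^× is x ↦ x^27, because 27·27 = 729 = 26·28 + 1 ≡ 1 (mod 28) and x^{28} = 1 for x ≠ 0 (Fermat). So h⁻¹(25) = 25^27 mod 29.
Repeated squaring mod 29: 25^1 ≡ 25, 25^2 ≡ 25² = 625 ≡ 16, 25^4 ≡ 16² = 256 ≡ 24, 25^8 ≡ 24² = 576 ≡ 25, 25^16 ≡ 25² = 625 ≡ 16. Since 27 = 16 + 8 + 2 + 1, 25^27 ≡ 16·25·16·25: 16·25 = 400 ≡ 23, then 23·16 = 368 ≡ 20, then 20·25 = 500 ≡ 7. So 25^27 ≡ 7 (mod 29).
Hence h⁻¹(25) = 7.

7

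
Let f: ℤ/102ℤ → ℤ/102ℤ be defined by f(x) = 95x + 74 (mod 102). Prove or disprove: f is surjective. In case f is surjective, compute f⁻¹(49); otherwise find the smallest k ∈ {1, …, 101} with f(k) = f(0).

91

Recall: surjectivity means every element of the codomain has a preimage under f.
Since gcd(95, 102) = 1, 95 is invertible modulo 102. Euclid's algorithm: 102 = 1·95 + 7, 95 = 13·7 + 4, 7 = 1·4 + 3, 4 = 1·3 + 1; back-substituting gives 1 = 29·95 − 27·102, so 95⁻¹ ≡ 29 (mod 102).
Then y ↦ 29(y − 74) is a two-sided inverse to f, so every y ∈ ℤ/102ℤ has a preimage.
Hence f is surjective.
Since f is surjective, we find f⁻¹(49): we need 95x ≡ 49 − 74 ≡ 77 (mod 102). Using 95⁻¹ = 29: x ≡ 29·77 = 2233 = 21·102 + 91, so x = 91.
Check: f(91) = 95·91 + 74 = 8719 = 85·102 + 49 ≡ 49 (mod 102).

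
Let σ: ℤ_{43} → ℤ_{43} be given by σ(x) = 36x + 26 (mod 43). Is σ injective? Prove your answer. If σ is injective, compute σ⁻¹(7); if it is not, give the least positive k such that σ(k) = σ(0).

15

Suppose σ(u) = σ(v) in ℤ_{43}. Then 36u + 26 ≡ 36v + 26 (mod 43), therefore 36(u − v) ≡ 0 (mod 43).
Since gcd(36, 43) = 1, 36 is invertible modulo 43, so u − v ≡ 0 (mod 43), i.e. u = v.
Hence σ is injective.
We now compute 36⁻¹ mod 43 explicitly. Euclid's algorithm: 43 = 1·36 + 7, 36 = 5·7 + 1; back-substituting gives 1 = 6·36 − 5·43, so 36⁻¹ ≡ 6 (mod 43).
Since σ is injective, we compute σ⁻¹(7): solve 36x + 26 ≡ 7 (mod 43), i.e. 36x ≡ 24 (mod 43).
Multiplying by 36⁻¹ = 6 gives x ≡ 6·24 = 144 = 3·43 + 15 ≡ 15 (mod 43).
Check: σ(15) = 36·15 + 26 = 566 = 13·43 + 7 ≡ 7 (mod 43).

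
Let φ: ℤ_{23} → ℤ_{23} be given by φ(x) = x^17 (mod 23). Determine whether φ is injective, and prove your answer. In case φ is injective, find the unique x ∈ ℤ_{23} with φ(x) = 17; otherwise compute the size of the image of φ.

Since 23 is prime, the nonzero elements of ℤ_{23} form a cyclic group of order 22.
As gcd(17, 22) = 1, raising to the 17th power is a bijection on this group: if u^17 ≡ v^17 then (uv^{−1})^17 = 1, and the only element of order dividing gcd(17, 22) = 1 is 1, so u = v.
With φ(0) = 0 this makes φ injective on all of ℤ_{23}, hence bijective (finite equal-size domain and codomain). In particular φ is injective.
Since φ is injective, we find the preimage of 17. The inverse of x ↦ x^17 on (ℤ_{23})^× is x ↦ x^13, because 17·13 = 221 = 10·22 + 1 ≡ 1 (mod 22) and x^{22} = 1 for x ≠ 0 (Fermat). So φ⁻¹(17) = 17^13 mod 23.
Repeated squaring mod 23: 17^1 ≡ 17, 17^2 ≡ 17² = 289 ≡ 13, 17^4 ≡ 13² = 169 ≡ 8, 17^8 ≡ 8² = 64 ≡ 18. Since 13 = 8 + 4 + 1, 17^13 ≡ 18·8·17: 18·8 = 144 ≡ 6, then 6·17 = 102 ≡ 10. So 17^13 ≡ 10 (mod 23).
Hence φ⁻¹(17) = 10.

10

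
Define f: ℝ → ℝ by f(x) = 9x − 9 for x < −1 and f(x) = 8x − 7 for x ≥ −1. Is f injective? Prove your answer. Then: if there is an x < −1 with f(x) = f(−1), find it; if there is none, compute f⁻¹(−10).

Both pieces are strictly increasing (slopes 9 and 8), so each is injective on its own interval.
The left piece maps (−∞, −1) onto (−∞, −18); the right piece maps [−1, ∞) onto [−15, ∞).
These images are disjoint, so no value is attained by both pieces. Thus f is injective.
Because the two images are disjoint, no x < −1 has f(x) = f(−1), so we compute f⁻¹(−10): −10 lies in [−15, ∞), so solve 8x − 7 = −10: x = (−10 + 7)/8 = −3/8.

-3/8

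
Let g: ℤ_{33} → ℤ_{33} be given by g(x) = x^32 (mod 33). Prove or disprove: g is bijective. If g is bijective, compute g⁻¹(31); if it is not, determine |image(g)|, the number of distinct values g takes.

g(4): Repeated squaring mod 33: 4^1 ≡ 4, 4^2 ≡ 4² = 16, 4^4 ≡ 16² = 256 ≡ 25, 4^8 ≡ 25² = 625 ≡ 31, 4^16 ≡ 31² = 961 ≡ 4, 4^32 ≡ 4² = 16. So 4^32 ≡ 16 (mod 33).
g(7): Repeated squaring mod 33: 7^1 ≡ 7, 7^2 ≡ 7² = 49 ≡ 16, 7^4 ≡ 16² = 256 ≡ 25, 7^8 ≡ 25² = 625 ≡ 31, 7^16 ≡ 31² = 961 ≡ 4, 7^32 ≡ 4² = 16. So 7^32 ≡ 16 (mod 33).
So g(4) = g(7) = 16 while 4 ≠ 7, therefore g is not injective, hence not bijective.
Since g is not bijective, we determine |image(g)|. Computing x^32 mod 33 for each x (by repeated squaring, reducing mod 33 at every step), the values g(0), g(1), …, g(32) are: 0, 1, 4, 9, 16, 25, 3, 16, 31, 15, 1, 22, 12, 4, 31, 27, 25, 25, 27, 31, 4, 12, 22, 1, 15, 31, 16, 3, 25, 16, 9, 4, 1.
The distinct values are {0, 1, 3, 4, 9, 12, 15, 16, 22, 25, 27, 31}; there are 12 of them.

12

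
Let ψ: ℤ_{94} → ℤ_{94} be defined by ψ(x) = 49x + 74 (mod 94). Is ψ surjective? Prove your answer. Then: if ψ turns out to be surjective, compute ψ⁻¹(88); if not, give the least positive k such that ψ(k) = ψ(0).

54

Since gcd(49, 94) = 1, 49 is invertible modulo 94. Euclid's algorithm: 94 = 1·49 + 45, 49 = 1·45 + 4, 45 = 11·4 + 1; back-substituting gives 1 = 71·49 − 37·94, so 49⁻¹ ≡ 71 (mod 94).
For any y ∈ ℤ_{94}, x = 71(y − 74) mod 94 satisfies ψ(x) = 49·71(y − 74) + 74 ≡ y (since 49·71 ≡ 1 mod 94). So every y has a preimage.
Thus ψ is surjective.
Since ψ is surjective, we compute ψ⁻¹(88): solve 49x + 74 ≡ 88 (mod 94), i.e. 49x ≡ 14 (mod 94).
Multiplying by 49⁻¹ = 71 gives x ≡ 71·14 = 994 = 10·94 + 54 ≡ 54 (mod 94).
Check: ψ(54) = 49·54 + 74 = 2720 = 28·94 + 88 ≡ 88 (mod 94).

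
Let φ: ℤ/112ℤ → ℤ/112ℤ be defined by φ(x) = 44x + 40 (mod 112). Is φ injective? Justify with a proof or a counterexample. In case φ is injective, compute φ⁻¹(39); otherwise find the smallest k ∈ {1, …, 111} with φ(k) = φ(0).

By definition, φ is injective when φ(a) = φ(b) forces a = b.
We have gcd(44, 112) = 4 > 1. Taking a = 0 and b = 28: φ(0) = 40 and φ(28) = 44·28 + 40 = 1272 ≡ 40 (mod 112).
So φ(0) = φ(28) while 0 ≠ 28, therefore φ is not injective.
Since φ is not injective, we find the least positive k with φ(k) = φ(0): this means 44k ≡ 0 (mod 112), i.e. 112 ∣ 44k. Since gcd(44, 112) = 4, dividing through by 4 this holds exactly when 28 ∣ 11k, and as gcd(11, 28) = 1, exactly when 28 ∣ k.
The smallest positive such k is 28.

28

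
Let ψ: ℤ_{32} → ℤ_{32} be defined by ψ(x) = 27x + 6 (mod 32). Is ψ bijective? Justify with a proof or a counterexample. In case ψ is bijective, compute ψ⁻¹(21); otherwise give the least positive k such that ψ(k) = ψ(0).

29

Suppose ψ(a) = ψ(b) in ℤ_{32}. Then 27a + 6 ≡ 27b + 6 (mod 32), thus 27(a − b) ≡ 0 (mod 32).
Since gcd(27, 32) = 1, 27 is invertible modulo 32, so a − b ≡ 0 (mod 32), i.e. a = b.
We now compute 27⁻¹ mod 32 explicitly. Euclid's algorithm: 32 = 1·27 + 5, 27 = 5·5 + 2, 5 = 2·2 + 1; back-substituting gives 1 = 19·27 − 16·32, so 27⁻¹ ≡ 19 (mod 32).
For any y ∈ ℤ_{32}, x = 19(y − 6) mod 32 satisfies ψ(x) = 27·19(y − 6) + 6 ≡ y (since 27·19 ≡ 1 mod 32). So every y has a preimage.
So ψ is bijective.
Since ψ is bijective, we compute ψ⁻¹(21): solve 27x + 6 ≡ 21 (mod 32), i.e. 27x ≡ 15 (mod 32).
Multiplying by 27⁻¹ = 19 gives x ≡ 19·15 = 285 = 8·32 + 29 ≡ 29 (mod 32).
Check: ψ(29) = 27·29 + 6 = 789 = 24·32 + 21 ≡ 21 (mod 32).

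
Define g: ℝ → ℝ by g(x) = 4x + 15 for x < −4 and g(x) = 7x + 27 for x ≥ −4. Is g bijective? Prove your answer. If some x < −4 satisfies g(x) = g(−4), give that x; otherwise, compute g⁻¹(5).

-22/7

Both pieces are strictly increasing (slopes 4 and 7), so each is injective on its own interval.
The left piece maps (−∞, −4) onto (−∞, −1); the right piece maps [−4, ∞) onto [−1, ∞).
Since −1 = −1, the images partition ℝ: g is injective and surjective, hence bijective.
Because the two images are disjoint, no x < −4 has g(x) = g(−4), so we compute g⁻¹(5): 5 lies in [−1, ∞), so solve 7x + 27 = 5: x = (5 − 27)/7 = −22/7.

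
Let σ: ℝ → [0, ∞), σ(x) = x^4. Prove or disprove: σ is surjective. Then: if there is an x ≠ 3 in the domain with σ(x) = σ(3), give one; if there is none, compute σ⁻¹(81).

-3

For any y ∈ [0, ∞), x = y^{1/4} ∈ ℝ satisfies x^4 = y, so σ is surjective.
For the follow-up, such an x exists: taking x = −3 ∈ ℝ gives σ(−3) = 81 = σ(3) with −3 ≠ 3.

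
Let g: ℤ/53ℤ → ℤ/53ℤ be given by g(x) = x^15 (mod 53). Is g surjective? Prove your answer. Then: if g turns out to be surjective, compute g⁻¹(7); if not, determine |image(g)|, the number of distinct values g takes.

29

Since 53 is prime, the nonzero elements of ℤ/53ℤ form a cyclic group of order 52.
As gcd(15, 52) = 1, raising to the 15th power is a bijection on this group: if x_1^15 ≡ x_2^15 then (x_1x_2^{−1})^15 = 1, and the only element of order dividing gcd(15, 52) = 1 is 1, so x_1 = x_2.
With g(0) = 0 this makes g injective on all of ℤ/53ℤ, hence bijective (finite equal-size domain and codomain). In particular g is surjective.
Since g is surjective, we find the preimage of 7. The inverse of x ↦ x^15 on (ℤ/53ℤ)^× is x ↦ x^7, because 15·7 = 105 = 2·52 + 1 ≡ 1 (mod 52) and x^{52} = 1 for x ≠ 0 (Fermat). So g⁻¹(7) = 7^7 mod 53.
Repeated squaring mod 53: 7^1 ≡ 7, 7^2 ≡ 7² = 49, 7^4 ≡ 49² = 2401 ≡ 16. Since 7 = 4 + 2 + 1, 7^7 ≡ 16·49·7: 16·49 = 784 ≡ 42, then 42·7 = 294 ≡ 29. So 7^7 ≡ 29 (mod 53).
Hence g⁻¹(7) = 29.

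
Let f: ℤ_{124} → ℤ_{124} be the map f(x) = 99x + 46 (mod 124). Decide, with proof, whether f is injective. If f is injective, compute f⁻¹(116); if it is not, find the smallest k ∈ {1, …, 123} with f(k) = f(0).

If f(s) = f(t), then 99s ≡ 99t (mod 124). Because gcd(99, 124) = 1, we may cancel 99 to get s ≡ t (mod 124).
Therefore f is injective.
We now compute 99⁻¹ mod 124 explicitly. Euclid's algorithm: 124 = 1·99 + 25, 99 = 3·25 + 24, 25 = 1·24 + 1; back-substituting gives 1 = 119·99 − 95·124, so 99⁻¹ ≡ 119 (mod 124).
Since f is injective, we find f⁻¹(116): we need 99x ≡ 116 − 46 ≡ 70 (mod 124). Using 99⁻¹ = 119: x ≡ 119·70 = 8330 = 67·124 + 22, so x = 22.
Check: f(22) = 99·22 + 46 = 2224 = 17·124 + 116 ≡ 116 (mod 124).

22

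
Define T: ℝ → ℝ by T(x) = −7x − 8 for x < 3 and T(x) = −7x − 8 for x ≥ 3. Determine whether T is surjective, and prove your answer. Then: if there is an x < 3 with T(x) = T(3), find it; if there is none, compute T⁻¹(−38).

30/7

Both pieces are strictly decreasing (slopes −7 and −7), so each is injective on its own interval.
The left piece maps (−∞, 3) onto (−29, ∞); the right piece maps [3, ∞) onto (−∞, −29].
These images together cover ℝ, so T is surjective.
Because the two images are disjoint, no x < 3 has T(x) = T(3), so we compute T⁻¹(−38): −38 lies in (−∞, −29], so solve −7x − 8 = −38: x = (−38 + 8)/(−7) = 30/7.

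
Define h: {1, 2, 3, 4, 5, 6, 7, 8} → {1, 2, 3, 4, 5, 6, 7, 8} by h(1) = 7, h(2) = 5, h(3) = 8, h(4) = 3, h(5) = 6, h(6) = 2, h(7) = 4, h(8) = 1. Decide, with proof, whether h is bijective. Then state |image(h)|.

8

The values 7, 5, 8, 3, 6, 2, 4, 1 are a permutation of {1, 2, 3, 4, 5, 6, 7, 8}: each element appears exactly once.
So h is injective and surjective, hence bijective.
The image of h is {1, 2, 3, 4, 5, 6, 7, 8}, which has 8 elements.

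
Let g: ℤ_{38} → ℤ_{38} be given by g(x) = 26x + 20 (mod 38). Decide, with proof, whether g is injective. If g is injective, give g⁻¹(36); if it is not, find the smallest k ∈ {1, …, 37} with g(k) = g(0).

By definition, g is injective if g(x_1) = g(x_2) implies x_1 = x_2.
We have gcd(26, 38) = 2 > 1. Taking x_1 = 0 and x_2 = 19: g(0) = 20 and g(19) = 26·19 + 20 = 514 ≡ 20 (mod 38).
So g(0) = g(19) while 0 ≠ 19, therefore g is not injective.
Since g is not injective, we find the least positive k with g(k) = g(0): this means 26k ≡ 0 (mod 38), i.e. 38 ∣ 26k. Since gcd(26, 38) = 2, dividing through by 2 this holds exactly when 19 ∣ 13k, and as gcd(13, 19) = 1, exactly when 19 ∣ k.
The smallest positive such k is 19.

19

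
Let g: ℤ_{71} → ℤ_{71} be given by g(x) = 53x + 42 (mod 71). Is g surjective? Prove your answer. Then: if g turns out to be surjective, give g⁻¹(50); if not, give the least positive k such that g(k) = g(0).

Since gcd(53, 71) = 1, 53 is invertible modulo 71. Euclid's algorithm: 71 = 1·53 + 18, 53 = 2·18 + 17, 18 = 1·17 + 1; back-substituting gives 1 = 67·53 − 50·71, so 53⁻¹ ≡ 67 (mod 71).
Then y ↦ 67(y − 42) is a two-sided inverse to g, so every y ∈ ℤ_{71} has a preimage.
So g is surjective.
Since g is surjective, we compute g⁻¹(50): solve 53x + 42 ≡ 50 (mod 71), i.e. 53x ≡ 8 (mod 71).
Multiplying by 53⁻¹ = 67 gives x ≡ 67·8 = 536 = 7·71 + 39 ≡ 39 (mod 71).
Check: g(39) = 53·39 + 42 = 2109 = 29·71 + 50 ≡ 50 (mod 71).

39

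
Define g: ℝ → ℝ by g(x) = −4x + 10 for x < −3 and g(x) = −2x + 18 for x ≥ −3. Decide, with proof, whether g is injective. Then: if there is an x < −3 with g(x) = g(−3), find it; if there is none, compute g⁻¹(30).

Both pieces are strictly decreasing (slopes −4 and −2), so each is injective on its own interval.
The left piece maps (−∞, −3) onto (22, ∞); the right piece maps [−3, ∞) onto (−∞, 24].
These images overlap. In particular g(−3) = 24 (right piece), and solving −4x + 10 = 24 on the left piece gives x = −7/2 < −3.
So g(−7/2) = g(−3) with −7/2 ≠ −3, and g is not injective. This x = −7/2 is the requested value below −3.

-7/2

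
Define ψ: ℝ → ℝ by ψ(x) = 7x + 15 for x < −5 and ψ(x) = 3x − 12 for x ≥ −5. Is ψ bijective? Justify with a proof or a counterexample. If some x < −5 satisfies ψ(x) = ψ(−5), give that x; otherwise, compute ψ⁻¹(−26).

Both pieces are strictly increasing (slopes 7 and 3), so each is injective on its own interval.
The left piece maps (−∞, −5) onto (−∞, −20); the right piece maps [−5, ∞) onto [−27, ∞).
These images overlap. In particular ψ(−5) = −27 (right piece), and solving 7x + 15 = −27 on the left piece gives x = −6 < −5.
So ψ(−6) = ψ(−5) with −6 ≠ −5, and ψ is not injective, hence not bijective. This x = −6 is the requested value below −5.

-6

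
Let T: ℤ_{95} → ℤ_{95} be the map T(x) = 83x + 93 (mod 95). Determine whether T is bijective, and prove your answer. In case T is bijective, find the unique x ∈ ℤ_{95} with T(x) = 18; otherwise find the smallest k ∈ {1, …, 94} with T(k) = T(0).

If T(x_1) = T(x_2), then 83x_1 ≡ 83x_2 (mod 95). Because gcd(83, 95) = 1, we may cancel 83 to get x_1 ≡ x_2 (mod 95).
We now compute 83⁻¹ mod 95 explicitly. Euclid's algorithm: 95 = 1·83 + 12, 83 = 6·12 + 11, 12 = 1·11 + 1; back-substituting gives 1 = 87·83 − 76·95, so 83⁻¹ ≡ 87 (mod 95).
Then y ↦ 87(y − 93) is a two-sided inverse to T, so every y ∈ ℤ_{95} has a preimage.
So T is bijective.
Since T is bijective, we compute T⁻¹(18): solve 83x + 93 ≡ 18 (mod 95), i.e. 83x ≡ 20 (mod 95).
Multiplying by 83⁻¹ = 87 gives x ≡ 87·20 = 1740 = 18·95 + 30 ≡ 30 (mod 95).
Check: T(30) = 83·30 + 93 = 2583 = 27·95 + 18 ≡ 18 (mod 95).

30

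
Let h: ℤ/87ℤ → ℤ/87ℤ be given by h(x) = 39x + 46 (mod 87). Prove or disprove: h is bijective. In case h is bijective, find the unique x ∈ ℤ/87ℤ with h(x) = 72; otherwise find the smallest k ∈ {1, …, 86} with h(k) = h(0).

We have gcd(39, 87) = 3 > 1. Taking a = 0 and b = 29: h(0) = 46 and h(29) = 39·29 + 46 = 1177 ≡ 46 (mod 87).
So h(0) = h(29) while 0 ≠ 29, thus h is not injective, hence not bijective.
Since h is not bijective, we find the least positive k with h(k) = h(0): this means 39k ≡ 0 (mod 87), i.e. 87 ∣ 39k. Since gcd(39, 87) = 3, dividing through by 3 this holds exactly when 29 ∣ 13k, and as gcd(13, 29) = 1, exactly when 29 ∣ k.
The smallest positive such k is 29.

29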